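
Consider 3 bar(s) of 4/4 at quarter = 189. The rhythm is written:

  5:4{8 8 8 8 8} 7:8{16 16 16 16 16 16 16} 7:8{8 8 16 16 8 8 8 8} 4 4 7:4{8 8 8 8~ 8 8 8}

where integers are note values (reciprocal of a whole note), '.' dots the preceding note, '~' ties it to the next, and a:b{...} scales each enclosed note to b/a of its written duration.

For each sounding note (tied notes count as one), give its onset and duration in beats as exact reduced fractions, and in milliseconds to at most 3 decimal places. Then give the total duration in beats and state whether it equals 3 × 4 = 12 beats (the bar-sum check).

1) 0.0ms=0b +126.984ms=2/5b
2) 126.984ms=2/5b +126.984ms=2/5b
3) 253.968ms=4/5b +126.984ms=2/5b
4) 380.952ms=6/5b +126.984ms=2/5b
5) 507.937ms=8/5b +126.984ms=2/5b
6) 634.921ms=2b +90.703ms=2/7b
7) 725.624ms=16/7b +90.703ms=2/7b
8) 816.327ms=18/7b +90.703ms=2/7b
9) 907.029ms=20/7b +90.703ms=2/7b
10) 997.732ms=22/7b +90.703ms=2/7b
11) 1088.435ms=24/7b +90.703ms=2/7b
12) 1179.138ms=26/7b +90.703ms=2/7b
13) 1269.841ms=4b +181.406ms=4/7b
14) 1451.247ms=32/7b +181.406ms=4/7b
15) 1632.653ms=36/7b +90.703ms=2/7b
16) 1723.356ms=38/7b +90.703ms=2/7b
17) 1814.059ms=40/7b +181.406ms=4/7b
18) 1995.465ms=44/7b +181.406ms=4/7b
19) 2176.871ms=48/7b +181.406ms=4/7b
20) 2358.277ms=52/7b +181.406ms=4/7b
21) 2539.683ms=8b +317.46ms=1b
22) 2857.143ms=9b +317.46ms=1b
23) 3174.603ms=10b +90.703ms=2/7b
24) 3265.306ms=72/7b +90.703ms=2/7b
25) 3356.009ms=74/7b +90.703ms=2/7b
26) 3446.712ms=76/7b +181.406ms=4/7b
27) 3628.118ms=80/7b +90.703ms=2/7b
28) 3718.821ms=82/7b +90.703ms=2/7b
Σ=12b of 12 (189bpm 4/4) — PASS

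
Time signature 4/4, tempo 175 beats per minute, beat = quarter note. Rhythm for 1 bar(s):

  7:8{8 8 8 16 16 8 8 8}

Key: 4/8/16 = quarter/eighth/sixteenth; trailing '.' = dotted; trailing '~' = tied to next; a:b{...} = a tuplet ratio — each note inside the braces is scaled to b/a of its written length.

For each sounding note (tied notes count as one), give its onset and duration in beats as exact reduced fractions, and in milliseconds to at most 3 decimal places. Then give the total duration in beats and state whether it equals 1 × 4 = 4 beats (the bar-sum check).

1) 0.0ms=0b +195.918ms=4/7b
2) 195.918ms=4/7b +195.918ms=4/7b
3) 391.837ms=8/7b +195.918ms=4/7b
4) 587.755ms=12/7b +97.959ms=2/7b
5) 685.714ms=2b +97.959ms=2/7b
6) 783.673ms=16/7b +195.918ms=4/7b
7) 979.592ms=20/7b +195.918ms=4/7b
8) 1175.51ms=24/7b +195.918ms=4/7b
Σ=4b of 4 (175bpm 4/4) — PASS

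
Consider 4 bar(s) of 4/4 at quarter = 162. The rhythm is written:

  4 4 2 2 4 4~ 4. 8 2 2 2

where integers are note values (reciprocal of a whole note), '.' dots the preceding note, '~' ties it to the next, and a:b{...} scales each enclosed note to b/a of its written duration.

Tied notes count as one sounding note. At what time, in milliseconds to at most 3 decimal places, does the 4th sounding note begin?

note 4 onset = 4b = 1481.481ms

1. 0.0ms @ 0 + 370.37ms (1)
2. 370.37ms @ 1 + 370.37ms (1)
3. 740.741ms @ 2 + 740.741ms (2)
4. 1481.481ms @ 4 + 740.741ms (2)
5. 2222.222ms @ 6 + 370.37ms (1)
6. 2592.593ms @ 7 + 925.926ms (5/2)
7. 3518.519ms @ 19/2 + 185.185ms (1/2)
8. 3703.704ms @ 10 + 740.741ms (2)
9. 4444.444ms @ 12 + 740.741ms (2)
10. 5185.185ms @ 14 + 740.741ms (2)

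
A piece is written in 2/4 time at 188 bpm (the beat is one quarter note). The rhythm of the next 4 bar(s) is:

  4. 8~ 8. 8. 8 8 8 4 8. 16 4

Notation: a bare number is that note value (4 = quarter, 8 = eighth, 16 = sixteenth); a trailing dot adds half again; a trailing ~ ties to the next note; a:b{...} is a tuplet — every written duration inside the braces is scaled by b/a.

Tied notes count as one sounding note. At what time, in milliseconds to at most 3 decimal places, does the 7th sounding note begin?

note 7 onset = 5b = 1595.745ms

1. 0.0ms @ 0 + 478.723ms (3/2)
2. 478.723ms @ 3/2 + 398.936ms (5/4)
3. 877.66ms @ 11/4 + 239.362ms (3/4)
4. 1117.021ms @ 7/2 + 159.574ms (1/2)
5. 1276.596ms @ 4 + 159.574ms (1/2)
6. 1436.17ms @ 9/2 + 159.574ms (1/2)
7. 1595.745ms @ 5 + 319.149ms (1)
8. 1914.894ms @ 6 + 239.362ms (3/4)
9. 2154.255ms @ 27/4 + 79.787ms (1/4)
10. 2234.043ms @ 7 + 319.149ms (1)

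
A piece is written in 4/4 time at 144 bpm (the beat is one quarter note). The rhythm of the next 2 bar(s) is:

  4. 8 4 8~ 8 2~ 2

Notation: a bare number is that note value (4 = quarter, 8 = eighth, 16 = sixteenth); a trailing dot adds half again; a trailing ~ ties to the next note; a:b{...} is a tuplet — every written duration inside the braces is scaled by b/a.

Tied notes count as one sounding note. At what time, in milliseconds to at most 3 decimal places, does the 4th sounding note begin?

1. 0.0ms @ 0 + 625.0ms (3/2)
2. 625.0ms @ 3/2 + 208.333ms (1/2)
3. 833.333ms @ 2 + 416.667ms (1)
4. 1250.0ms @ 3 + 416.667ms (1)
5. 1666.667ms @ 4 + 1666.667ms (4)

note 4 onset = 3b = 1250.0ms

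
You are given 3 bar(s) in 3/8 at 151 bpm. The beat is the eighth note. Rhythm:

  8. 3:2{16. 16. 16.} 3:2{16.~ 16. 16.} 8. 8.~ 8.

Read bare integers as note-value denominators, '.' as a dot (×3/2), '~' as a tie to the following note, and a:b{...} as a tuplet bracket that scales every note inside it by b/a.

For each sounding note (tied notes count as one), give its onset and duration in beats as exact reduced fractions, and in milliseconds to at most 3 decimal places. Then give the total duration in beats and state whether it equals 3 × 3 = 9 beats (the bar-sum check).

1) 0.0ms=0b +596.026ms=3/2b
2) 596.026ms=3/2b +198.675ms=1/2b
3) 794.702ms=2b +198.675ms=1/2b
4) 993.377ms=5/2b +198.675ms=1/2b
5) 1192.053ms=3b +397.351ms=1b
6) 1589.404ms=4b +198.675ms=1/2b
7) 1788.079ms=9/2b +596.026ms=3/2b
8) 2384.106ms=6b +1192.053ms=3b
Σ=9b of 9 (151bpm 3/8) — PASS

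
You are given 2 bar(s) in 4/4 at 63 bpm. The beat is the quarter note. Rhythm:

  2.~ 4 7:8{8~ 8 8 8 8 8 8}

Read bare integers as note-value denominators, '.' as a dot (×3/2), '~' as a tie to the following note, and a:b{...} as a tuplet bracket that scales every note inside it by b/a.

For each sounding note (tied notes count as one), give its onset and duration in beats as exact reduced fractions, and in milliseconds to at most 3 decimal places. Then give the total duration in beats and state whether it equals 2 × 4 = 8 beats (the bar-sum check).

1) 0.0ms=0b +3809.524ms=4b
2) 3809.524ms=4b +1088.435ms=8/7b
3) 4897.959ms=36/7b +544.218ms=4/7b
4) 5442.177ms=40/7b +544.218ms=4/7b
5) 5986.395ms=44/7b +544.218ms=4/7b
6) 6530.612ms=48/7b +544.218ms=4/7b
7) 7074.83ms=52/7b +544.218ms=4/7b
Σ=8b of 8 (63bpm 4/4) — PASS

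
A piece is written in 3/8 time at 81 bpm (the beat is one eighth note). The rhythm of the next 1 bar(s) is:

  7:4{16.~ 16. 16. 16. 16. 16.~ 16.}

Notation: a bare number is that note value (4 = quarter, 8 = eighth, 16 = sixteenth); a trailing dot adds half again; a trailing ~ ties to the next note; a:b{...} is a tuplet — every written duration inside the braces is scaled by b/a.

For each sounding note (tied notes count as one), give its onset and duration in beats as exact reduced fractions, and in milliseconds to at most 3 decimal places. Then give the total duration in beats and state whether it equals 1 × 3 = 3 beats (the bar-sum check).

1) 0.0ms=0b +634.921ms=6/7b
2) 634.921ms=6/7b +317.46ms=3/7b
3) 952.381ms=9/7b +317.46ms=3/7b
4) 1269.841ms=12/7b +317.46ms=3/7b
5) 1587.302ms=15/7b +634.921ms=6/7b
Σ=3b of 3 (81bpm 3/8) — PASS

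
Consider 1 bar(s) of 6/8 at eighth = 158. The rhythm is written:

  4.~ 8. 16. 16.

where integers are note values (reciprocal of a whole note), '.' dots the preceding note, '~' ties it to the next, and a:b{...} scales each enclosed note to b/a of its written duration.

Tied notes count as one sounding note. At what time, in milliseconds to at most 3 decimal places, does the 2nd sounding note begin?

note 2 onset = 9/2b = 1708.861ms

1. 0.0ms @ 0 + 1708.861ms (9/2)
2. 1708.861ms @ 9/2 + 284.81ms (3/4)
3. 1993.671ms @ 21/4 + 284.81ms (3/4)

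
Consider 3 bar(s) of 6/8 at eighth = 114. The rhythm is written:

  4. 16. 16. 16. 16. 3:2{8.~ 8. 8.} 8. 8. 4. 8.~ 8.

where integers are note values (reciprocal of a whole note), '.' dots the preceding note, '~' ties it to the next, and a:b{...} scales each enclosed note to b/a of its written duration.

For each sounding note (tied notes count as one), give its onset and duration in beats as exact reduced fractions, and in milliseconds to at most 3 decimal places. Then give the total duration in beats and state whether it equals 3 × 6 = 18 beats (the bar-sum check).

1) 0.0ms=0b +1578.947ms=3b
2) 1578.947ms=3b +394.737ms=3/4b
3) 1973.684ms=15/4b +394.737ms=3/4b
4) 2368.421ms=9/2b +394.737ms=3/4b
5) 2763.158ms=21/4b +394.737ms=3/4b
6) 3157.895ms=6b +1052.632ms=2b
7) 4210.526ms=8b +526.316ms=1b
8) 4736.842ms=9b +789.474ms=3/2b
9) 5526.316ms=21/2b +789.474ms=3/2b
10) 6315.789ms=12b +1578.947ms=3b
11) 7894.737ms=15b +1578.947ms=3b
Σ=18b of 18 (114bpm 6/8) — PASS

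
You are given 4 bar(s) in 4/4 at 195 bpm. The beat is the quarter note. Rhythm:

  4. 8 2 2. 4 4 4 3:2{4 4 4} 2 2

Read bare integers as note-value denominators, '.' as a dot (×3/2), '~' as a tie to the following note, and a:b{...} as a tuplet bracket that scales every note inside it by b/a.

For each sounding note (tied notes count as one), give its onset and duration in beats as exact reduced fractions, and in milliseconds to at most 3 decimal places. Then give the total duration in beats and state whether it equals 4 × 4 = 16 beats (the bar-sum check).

1) 0.0ms=0b +461.538ms=3/2b
2) 461.538ms=3/2b +153.846ms=1/2b
3) 615.385ms=2b +615.385ms=2b
4) 1230.769ms=4b +923.077ms=3b
5) 2153.846ms=7b +307.692ms=1b
6) 2461.538ms=8b +307.692ms=1b
7) 2769.231ms=9b +307.692ms=1b
8) 3076.923ms=10b +205.128ms=2/3b
9) 3282.051ms=32/3b +205.128ms=2/3b
10) 3487.179ms=34/3b +205.128ms=2/3b
11) 3692.308ms=12b +615.385ms=2b
12) 4307.692ms=14b +615.385ms=2b
Σ=16b of 16 (195bpm 4/4) — PASS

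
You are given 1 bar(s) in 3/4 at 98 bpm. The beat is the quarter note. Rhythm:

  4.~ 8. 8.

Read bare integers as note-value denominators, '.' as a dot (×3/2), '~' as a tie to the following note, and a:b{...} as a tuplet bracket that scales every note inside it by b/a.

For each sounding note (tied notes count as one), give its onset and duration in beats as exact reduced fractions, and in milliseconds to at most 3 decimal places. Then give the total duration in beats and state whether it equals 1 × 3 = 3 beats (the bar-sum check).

1) 0.0ms=0b +1377.551ms=9/4b
2) 1377.551ms=9/4b +459.184ms=3/4b
Σ=3b of 3 (98bpm 3/4) — PASS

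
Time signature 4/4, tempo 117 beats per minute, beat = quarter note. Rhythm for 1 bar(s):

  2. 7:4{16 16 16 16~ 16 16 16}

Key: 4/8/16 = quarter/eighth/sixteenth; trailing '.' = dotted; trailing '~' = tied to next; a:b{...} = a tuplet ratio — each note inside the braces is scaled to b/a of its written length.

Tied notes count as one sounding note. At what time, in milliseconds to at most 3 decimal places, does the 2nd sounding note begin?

note 2 onset = 3b = 1538.462ms

1. 0.0ms @ 0 + 1538.462ms (3)
2. 1538.462ms @ 3 + 73.26ms (1/7)
3. 1611.722ms @ 22/7 + 73.26ms (1/7)
4. 1684.982ms @ 23/7 + 73.26ms (1/7)
5. 1758.242ms @ 24/7 + 146.52ms (2/7)
6. 1904.762ms @ 26/7 + 73.26ms (1/7)
7. 1978.022ms @ 27/7 + 73.26ms (1/7)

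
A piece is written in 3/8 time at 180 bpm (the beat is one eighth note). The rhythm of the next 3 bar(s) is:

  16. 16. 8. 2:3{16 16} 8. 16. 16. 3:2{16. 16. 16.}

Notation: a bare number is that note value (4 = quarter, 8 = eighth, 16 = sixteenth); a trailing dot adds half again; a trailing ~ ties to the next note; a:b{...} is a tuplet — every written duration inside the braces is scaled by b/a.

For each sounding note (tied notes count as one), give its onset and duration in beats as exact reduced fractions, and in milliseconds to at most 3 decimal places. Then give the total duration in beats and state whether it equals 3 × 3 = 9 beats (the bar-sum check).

1) 0.0ms=0b +250.0ms=3/4b
2) 250.0ms=3/4b +250.0ms=3/4b
3) 500.0ms=3/2b +500.0ms=3/2b
4) 1000.0ms=3b +250.0ms=3/4b
5) 1250.0ms=15/4b +250.0ms=3/4b
6) 1500.0ms=9/2b +500.0ms=3/2b
7) 2000.0ms=6b +250.0ms=3/4b
8) 2250.0ms=27/4b +250.0ms=3/4b
9) 2500.0ms=15/2b +166.667ms=1/2b
10) 2666.667ms=8b +166.667ms=1/2b
11) 2833.333ms=17/2b +166.667ms=1/2b
Σ=9b of 9 (180bpm 3/8) — PASS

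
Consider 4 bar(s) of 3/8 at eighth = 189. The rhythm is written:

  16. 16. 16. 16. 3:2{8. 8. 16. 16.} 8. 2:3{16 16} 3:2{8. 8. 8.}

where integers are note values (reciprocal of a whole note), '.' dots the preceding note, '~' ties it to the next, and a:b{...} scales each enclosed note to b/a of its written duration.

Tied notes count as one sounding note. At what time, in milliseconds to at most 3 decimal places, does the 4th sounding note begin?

1. 0.0ms @ 0 + 238.095ms (3/4)
2. 238.095ms @ 3/4 + 238.095ms (3/4)
3. 476.19ms @ 3/2 + 238.095ms (3/4)
4. 714.286ms @ 9/4 + 238.095ms (3/4)
5. 952.381ms @ 3 + 317.46ms (1)
6. 1269.841ms @ 4 + 317.46ms (1)
7. 1587.302ms @ 5 + 158.73ms (1/2)
8. 1746.032ms @ 11/2 + 158.73ms (1/2)
9. 1904.762ms @ 6 + 476.19ms (3/2)
10. 2380.952ms @ 15/2 + 238.095ms (3/4)
11. 2619.048ms @ 33/4 + 238.095ms (3/4)
12. 2857.143ms @ 9 + 317.46ms (1)
13. 3174.603ms @ 10 + 317.46ms (1)
14. 3492.063ms @ 11 + 317.46ms (1)

note 4 onset = 9/4b = 714.286ms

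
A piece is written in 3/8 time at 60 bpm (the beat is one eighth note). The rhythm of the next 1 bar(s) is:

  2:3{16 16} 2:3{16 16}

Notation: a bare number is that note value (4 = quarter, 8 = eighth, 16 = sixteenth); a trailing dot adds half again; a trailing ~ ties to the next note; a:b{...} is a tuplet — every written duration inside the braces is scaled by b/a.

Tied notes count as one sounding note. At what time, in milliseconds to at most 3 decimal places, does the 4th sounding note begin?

1. 0.0ms @ 0 + 750.0ms (3/4)
2. 750.0ms @ 3/4 + 750.0ms (3/4)
3. 1500.0ms @ 3/2 + 750.0ms (3/4)
4. 2250.0ms @ 9/4 + 750.0ms (3/4)

note 4 onset = 9/4b = 2250.0ms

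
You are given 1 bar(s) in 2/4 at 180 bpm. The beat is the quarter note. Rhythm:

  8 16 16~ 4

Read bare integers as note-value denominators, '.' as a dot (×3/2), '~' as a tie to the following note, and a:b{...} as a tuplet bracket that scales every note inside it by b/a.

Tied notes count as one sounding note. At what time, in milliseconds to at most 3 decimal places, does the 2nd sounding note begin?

1. 0.0ms @ 0 + 166.667ms (1/2)
2. 166.667ms @ 1/2 + 83.333ms (1/4)
3. 250.0ms @ 3/4 + 416.667ms (5/4)

note 2 onset = 1/2b = 166.667ms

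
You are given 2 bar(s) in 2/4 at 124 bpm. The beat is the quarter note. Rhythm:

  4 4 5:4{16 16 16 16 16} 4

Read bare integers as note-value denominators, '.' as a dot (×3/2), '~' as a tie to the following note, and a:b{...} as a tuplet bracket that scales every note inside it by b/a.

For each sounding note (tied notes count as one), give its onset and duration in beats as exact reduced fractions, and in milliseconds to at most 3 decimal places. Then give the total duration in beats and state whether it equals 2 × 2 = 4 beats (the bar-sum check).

1) 0.0ms=0b +483.871ms=1b
2) 483.871ms=1b +483.871ms=1b
3) 967.742ms=2b +96.774ms=1/5b
4) 1064.516ms=11/5b +96.774ms=1/5b
5) 1161.29ms=12/5b +96.774ms=1/5b
6) 1258.065ms=13/5b +96.774ms=1/5b
7) 1354.839ms=14/5b +96.774ms=1/5b
8) 1451.613ms=3b +483.871ms=1b
Σ=4b of 4 (124bpm 2/4) — PASS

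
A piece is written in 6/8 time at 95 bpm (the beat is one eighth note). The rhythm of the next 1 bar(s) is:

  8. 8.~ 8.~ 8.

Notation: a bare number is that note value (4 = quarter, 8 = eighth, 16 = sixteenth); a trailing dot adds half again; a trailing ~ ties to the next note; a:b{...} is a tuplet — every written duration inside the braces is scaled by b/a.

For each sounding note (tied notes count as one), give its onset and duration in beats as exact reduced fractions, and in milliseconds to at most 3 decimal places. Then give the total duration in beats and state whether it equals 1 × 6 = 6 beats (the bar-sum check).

1) 0.0ms=0b +947.368ms=3/2b
2) 947.368ms=3/2b +2842.105ms=9/2b
Σ=6b of 6 (95bpm 6/8) — PASS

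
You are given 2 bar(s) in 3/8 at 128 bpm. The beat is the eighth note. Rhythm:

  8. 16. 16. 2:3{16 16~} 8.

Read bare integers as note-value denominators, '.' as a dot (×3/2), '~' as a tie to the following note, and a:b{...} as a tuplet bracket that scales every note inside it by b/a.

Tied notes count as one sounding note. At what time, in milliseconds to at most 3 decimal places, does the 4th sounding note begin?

note 4 onset = 3b = 1406.25ms

1. 0.0ms @ 0 + 703.125ms (3/2)
2. 703.125ms @ 3/2 + 351.562ms (3/4)
3. 1054.688ms @ 9/4 + 351.562ms (3/4)
4. 1406.25ms @ 3 + 351.562ms (3/4)
5. 1757.812ms @ 15/4 + 1054.688ms (9/4)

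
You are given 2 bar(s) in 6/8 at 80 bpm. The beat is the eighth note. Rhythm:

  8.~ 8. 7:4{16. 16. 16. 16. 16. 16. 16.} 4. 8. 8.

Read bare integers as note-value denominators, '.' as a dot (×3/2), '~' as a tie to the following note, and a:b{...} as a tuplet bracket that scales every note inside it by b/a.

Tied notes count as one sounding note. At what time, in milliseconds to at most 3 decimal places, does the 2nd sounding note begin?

note 2 onset = 3b = 2250.0ms

1. 0.0ms @ 0 + 2250.0ms (3)
2. 2250.0ms @ 3 + 321.429ms (3/7)
3. 2571.429ms @ 24/7 + 321.429ms (3/7)
4. 2892.857ms @ 27/7 + 321.429ms (3/7)
5. 3214.286ms @ 30/7 + 321.429ms (3/7)
6. 3535.714ms @ 33/7 + 321.429ms (3/7)
7. 3857.143ms @ 36/7 + 321.429ms (3/7)
8. 4178.571ms @ 39/7 + 321.429ms (3/7)
9. 4500.0ms @ 6 + 2250.0ms (3)
10. 6750.0ms @ 9 + 1125.0ms (3/2)
11. 7875.0ms @ 21/2 + 1125.0ms (3/2)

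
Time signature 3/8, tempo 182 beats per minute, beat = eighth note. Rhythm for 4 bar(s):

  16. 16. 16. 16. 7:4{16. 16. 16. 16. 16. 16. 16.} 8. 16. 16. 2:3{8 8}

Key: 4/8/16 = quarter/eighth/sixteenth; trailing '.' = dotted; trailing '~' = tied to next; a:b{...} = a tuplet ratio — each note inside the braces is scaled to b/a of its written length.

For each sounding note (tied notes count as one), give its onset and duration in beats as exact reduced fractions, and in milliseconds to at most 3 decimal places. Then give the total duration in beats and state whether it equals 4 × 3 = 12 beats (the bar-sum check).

1) 0.0ms=0b +247.253ms=3/4b
2) 247.253ms=3/4b +247.253ms=3/4b
3) 494.505ms=3/2b +247.253ms=3/4b
4) 741.758ms=9/4b +247.253ms=3/4b
5) 989.011ms=3b +141.287ms=3/7b
6) 1130.298ms=24/7b +141.287ms=3/7b
7) 1271.586ms=27/7b +141.287ms=3/7b
8) 1412.873ms=30/7b +141.287ms=3/7b
9) 1554.16ms=33/7b +141.287ms=3/7b
10) 1695.447ms=36/7b +141.287ms=3/7b
11) 1836.735ms=39/7b +141.287ms=3/7b
12) 1978.022ms=6b +494.505ms=3/2b
13) 2472.527ms=15/2b +247.253ms=3/4b
14) 2719.78ms=33/4b +247.253ms=3/4b
15) 2967.033ms=9b +494.505ms=3/2b
16) 3461.538ms=21/2b +494.505ms=3/2b
Σ=12b of 12 (182bpm 3/8) — PASS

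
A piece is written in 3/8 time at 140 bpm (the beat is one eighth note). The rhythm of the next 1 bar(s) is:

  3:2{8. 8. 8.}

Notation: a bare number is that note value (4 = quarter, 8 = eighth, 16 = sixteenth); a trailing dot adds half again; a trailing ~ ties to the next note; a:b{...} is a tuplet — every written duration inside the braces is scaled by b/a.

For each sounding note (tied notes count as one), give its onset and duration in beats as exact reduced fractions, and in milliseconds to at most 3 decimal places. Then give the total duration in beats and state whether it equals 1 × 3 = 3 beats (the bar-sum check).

1) 0.0ms=0b +428.571ms=1b
2) 428.571ms=1b +428.571ms=1b
3) 857.143ms=2b +428.571ms=1b
Σ=3b of 3 (140bpm 3/8) — PASS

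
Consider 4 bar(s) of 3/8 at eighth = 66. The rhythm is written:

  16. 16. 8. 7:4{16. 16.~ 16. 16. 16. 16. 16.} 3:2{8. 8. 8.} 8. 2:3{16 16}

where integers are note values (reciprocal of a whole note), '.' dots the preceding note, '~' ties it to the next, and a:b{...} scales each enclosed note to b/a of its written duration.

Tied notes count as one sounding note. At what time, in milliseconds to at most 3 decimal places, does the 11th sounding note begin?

1. 0.0ms @ 0 + 681.818ms (3/4)
2. 681.818ms @ 3/4 + 681.818ms (3/4)
3. 1363.636ms @ 3/2 + 1363.636ms (3/2)
4. 2727.273ms @ 3 + 389.61ms (3/7)
5. 3116.883ms @ 24/7 + 779.221ms (6/7)
6. 3896.104ms @ 30/7 + 389.61ms (3/7)
7. 4285.714ms @ 33/7 + 389.61ms (3/7)
8. 4675.325ms @ 36/7 + 389.61ms (3/7)
9. 5064.935ms @ 39/7 + 389.61ms (3/7)
10. 5454.545ms @ 6 + 909.091ms (1)
11. 6363.636ms @ 7 + 909.091ms (1)
12. 7272.727ms @ 8 + 909.091ms (1)
13. 8181.818ms @ 9 + 1363.636ms (3/2)
14. 9545.455ms @ 21/2 + 681.818ms (3/4)
15. 10227.273ms @ 45/4 + 681.818ms (3/4)

note 11 onset = 7b = 6363.636ms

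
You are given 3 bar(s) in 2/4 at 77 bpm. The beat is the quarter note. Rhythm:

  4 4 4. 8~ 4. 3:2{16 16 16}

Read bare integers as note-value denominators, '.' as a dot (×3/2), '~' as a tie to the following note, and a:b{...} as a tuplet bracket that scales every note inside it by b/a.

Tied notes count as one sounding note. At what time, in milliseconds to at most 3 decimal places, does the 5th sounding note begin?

1. 0.0ms @ 0 + 779.221ms (1)
2. 779.221ms @ 1 + 779.221ms (1)
3. 1558.442ms @ 2 + 1168.831ms (3/2)
4. 2727.273ms @ 7/2 + 1558.442ms (2)
5. 4285.714ms @ 11/2 + 129.87ms (1/6)
6. 4415.584ms @ 17/3 + 129.87ms (1/6)
7. 4545.455ms @ 35/6 + 129.87ms (1/6)

note 5 onset = 11/2b = 4285.714ms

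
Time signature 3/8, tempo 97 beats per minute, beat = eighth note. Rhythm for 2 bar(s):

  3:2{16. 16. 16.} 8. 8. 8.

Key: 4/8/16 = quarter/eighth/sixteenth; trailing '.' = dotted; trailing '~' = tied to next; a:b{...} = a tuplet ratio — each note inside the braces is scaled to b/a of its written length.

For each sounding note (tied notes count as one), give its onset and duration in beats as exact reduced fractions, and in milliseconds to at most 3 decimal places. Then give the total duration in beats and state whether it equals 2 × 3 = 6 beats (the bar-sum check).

1) 0.0ms=0b +309.278ms=1/2b
2) 309.278ms=1/2b +309.278ms=1/2b
3) 618.557ms=1b +309.278ms=1/2b
4) 927.835ms=3/2b +927.835ms=3/2b
5) 1855.67ms=3b +927.835ms=3/2b
6) 2783.505ms=9/2b +927.835ms=3/2b
Σ=6b of 6 (97bpm 3/8) — PASS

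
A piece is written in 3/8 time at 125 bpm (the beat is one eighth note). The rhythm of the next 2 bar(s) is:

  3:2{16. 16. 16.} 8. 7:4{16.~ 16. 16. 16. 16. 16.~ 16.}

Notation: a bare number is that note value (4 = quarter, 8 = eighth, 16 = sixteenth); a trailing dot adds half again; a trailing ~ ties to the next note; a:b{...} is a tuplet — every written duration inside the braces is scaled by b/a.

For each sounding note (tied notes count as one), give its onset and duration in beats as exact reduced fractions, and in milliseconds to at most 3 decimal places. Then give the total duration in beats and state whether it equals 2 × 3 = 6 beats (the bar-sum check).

1) 0.0ms=0b +240.0ms=1/2b
2) 240.0ms=1/2b +240.0ms=1/2b
3) 480.0ms=1b +240.0ms=1/2b
4) 720.0ms=3/2b +720.0ms=3/2b
5) 1440.0ms=3b +411.429ms=6/7b
6) 1851.429ms=27/7b +205.714ms=3/7b
7) 2057.143ms=30/7b +205.714ms=3/7b
8) 2262.857ms=33/7b +205.714ms=3/7b
9) 2468.571ms=36/7b +411.429ms=6/7b
Σ=6b of 6 (125bpm 3/8) — PASS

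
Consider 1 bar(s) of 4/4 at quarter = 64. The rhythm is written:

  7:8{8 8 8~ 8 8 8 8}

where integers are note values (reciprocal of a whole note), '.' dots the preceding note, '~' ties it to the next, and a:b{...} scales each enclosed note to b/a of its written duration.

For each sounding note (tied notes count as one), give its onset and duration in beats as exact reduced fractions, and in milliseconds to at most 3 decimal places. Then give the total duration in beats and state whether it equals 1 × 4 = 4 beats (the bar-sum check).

1) 0.0ms=0b +535.714ms=4/7b
2) 535.714ms=4/7b +535.714ms=4/7b
3) 1071.429ms=8/7b +1071.429ms=8/7b
4) 2142.857ms=16/7b +535.714ms=4/7b
5) 2678.571ms=20/7b +535.714ms=4/7b
6) 3214.286ms=24/7b +535.714ms=4/7b
Σ=4b of 4 (64bpm 4/4) — PASS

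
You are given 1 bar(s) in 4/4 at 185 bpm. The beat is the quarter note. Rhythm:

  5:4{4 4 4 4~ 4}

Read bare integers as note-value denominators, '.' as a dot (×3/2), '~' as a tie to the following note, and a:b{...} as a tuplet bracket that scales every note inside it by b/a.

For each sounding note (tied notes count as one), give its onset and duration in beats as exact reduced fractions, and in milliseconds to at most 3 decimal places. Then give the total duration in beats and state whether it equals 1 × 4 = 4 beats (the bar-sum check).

1) 0.0ms=0b +259.459ms=4/5b
2) 259.459ms=4/5b +259.459ms=4/5b
3) 518.919ms=8/5b +259.459ms=4/5b
4) 778.378ms=12/5b +518.919ms=8/5b
Σ=4b of 4 (185bpm 4/4) — PASS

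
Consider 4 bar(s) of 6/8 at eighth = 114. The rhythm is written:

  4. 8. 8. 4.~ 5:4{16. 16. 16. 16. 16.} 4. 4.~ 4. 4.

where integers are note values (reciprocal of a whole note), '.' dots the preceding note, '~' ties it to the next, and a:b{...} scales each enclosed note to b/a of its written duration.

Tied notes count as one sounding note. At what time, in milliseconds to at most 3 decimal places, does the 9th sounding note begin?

1. 0.0ms @ 0 + 1578.947ms (3)
2. 1578.947ms @ 3 + 789.474ms (3/2)
3. 2368.421ms @ 9/2 + 789.474ms (3/2)
4. 3157.895ms @ 6 + 1894.737ms (18/5)
5. 5052.632ms @ 48/5 + 315.789ms (3/5)
6. 5368.421ms @ 51/5 + 315.789ms (3/5)
7. 5684.211ms @ 54/5 + 315.789ms (3/5)
8. 6000.0ms @ 57/5 + 315.789ms (3/5)
9. 6315.789ms @ 12 + 1578.947ms (3)
10. 7894.737ms @ 15 + 3157.895ms (6)
11. 11052.632ms @ 21 + 1578.947ms (3)

note 9 onset = 12b = 6315.789ms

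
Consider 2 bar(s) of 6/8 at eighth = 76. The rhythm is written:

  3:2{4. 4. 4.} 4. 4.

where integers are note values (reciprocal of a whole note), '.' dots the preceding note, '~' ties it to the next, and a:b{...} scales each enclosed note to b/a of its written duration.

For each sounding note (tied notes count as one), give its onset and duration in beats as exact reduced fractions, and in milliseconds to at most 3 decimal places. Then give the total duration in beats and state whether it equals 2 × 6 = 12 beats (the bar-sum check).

1) 0.0ms=0b +1578.947ms=2b
2) 1578.947ms=2b +1578.947ms=2b
3) 3157.895ms=4b +1578.947ms=2b
4) 4736.842ms=6b +2368.421ms=3b
5) 7105.263ms=9b +2368.421ms=3b
Σ=12b of 12 (76bpm 6/8) — PASS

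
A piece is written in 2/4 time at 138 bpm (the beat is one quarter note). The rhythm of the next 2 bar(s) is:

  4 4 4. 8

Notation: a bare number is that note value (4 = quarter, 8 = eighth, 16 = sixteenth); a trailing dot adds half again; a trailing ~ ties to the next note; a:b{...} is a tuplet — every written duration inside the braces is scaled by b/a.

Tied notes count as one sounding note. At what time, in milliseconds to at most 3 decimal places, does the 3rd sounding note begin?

1. 0.0ms @ 0 + 434.783ms (1)
2. 434.783ms @ 1 + 434.783ms (1)
3. 869.565ms @ 2 + 652.174ms (3/2)
4. 1521.739ms @ 7/2 + 217.391ms (1/2)

note 3 onset = 2b = 869.565ms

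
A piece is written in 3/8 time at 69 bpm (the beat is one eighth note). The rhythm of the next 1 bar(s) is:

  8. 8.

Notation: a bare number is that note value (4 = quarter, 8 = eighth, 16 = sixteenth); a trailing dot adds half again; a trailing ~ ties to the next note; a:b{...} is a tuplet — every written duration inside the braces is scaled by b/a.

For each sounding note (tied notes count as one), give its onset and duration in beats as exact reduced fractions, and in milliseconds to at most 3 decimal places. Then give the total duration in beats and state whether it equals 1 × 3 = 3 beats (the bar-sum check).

1) 0.0ms=0b +1304.348ms=3/2b
2) 1304.348ms=3/2b +1304.348ms=3/2b
Σ=3b of 3 (69bpm 3/8) — PASS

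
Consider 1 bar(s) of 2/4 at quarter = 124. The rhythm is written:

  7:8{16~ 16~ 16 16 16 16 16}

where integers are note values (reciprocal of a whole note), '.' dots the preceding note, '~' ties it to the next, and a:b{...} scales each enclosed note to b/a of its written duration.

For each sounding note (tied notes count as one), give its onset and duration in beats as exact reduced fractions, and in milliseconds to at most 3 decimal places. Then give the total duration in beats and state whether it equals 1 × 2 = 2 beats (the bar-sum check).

1) 0.0ms=0b +414.747ms=6/7b
2) 414.747ms=6/7b +138.249ms=2/7b
3) 552.995ms=8/7b +138.249ms=2/7b
4) 691.244ms=10/7b +138.249ms=2/7b
5) 829.493ms=12/7b +138.249ms=2/7b
Σ=2b of 2 (124bpm 2/4) — PASS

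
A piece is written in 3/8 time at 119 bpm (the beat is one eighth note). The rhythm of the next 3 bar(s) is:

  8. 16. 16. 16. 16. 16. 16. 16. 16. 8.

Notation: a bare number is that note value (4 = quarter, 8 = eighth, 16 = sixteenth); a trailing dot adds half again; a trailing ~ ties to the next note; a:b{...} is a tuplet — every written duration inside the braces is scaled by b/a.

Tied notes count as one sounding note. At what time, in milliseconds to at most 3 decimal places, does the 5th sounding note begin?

1. 0.0ms @ 0 + 756.303ms (3/2)
2. 756.303ms @ 3/2 + 378.151ms (3/4)
3. 1134.454ms @ 9/4 + 378.151ms (3/4)
4. 1512.605ms @ 3 + 378.151ms (3/4)
5. 1890.756ms @ 15/4 + 378.151ms (3/4)
6. 2268.908ms @ 9/2 + 378.151ms (3/4)
7. 2647.059ms @ 21/4 + 378.151ms (3/4)
8. 3025.21ms @ 6 + 378.151ms (3/4)
9. 3403.361ms @ 27/4 + 378.151ms (3/4)
10. 3781.513ms @ 15/2 + 756.303ms (3/2)

note 5 onset = 15/4b = 1890.756ms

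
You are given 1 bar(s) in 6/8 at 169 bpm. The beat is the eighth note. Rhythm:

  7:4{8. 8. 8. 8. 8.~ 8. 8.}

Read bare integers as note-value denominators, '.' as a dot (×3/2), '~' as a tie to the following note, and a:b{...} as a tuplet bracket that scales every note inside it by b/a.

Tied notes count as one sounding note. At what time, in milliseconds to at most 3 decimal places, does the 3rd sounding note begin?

1. 0.0ms @ 0 + 304.311ms (6/7)
2. 304.311ms @ 6/7 + 304.311ms (6/7)
3. 608.622ms @ 12/7 + 304.311ms (6/7)
4. 912.933ms @ 18/7 + 304.311ms (6/7)
5. 1217.244ms @ 24/7 + 608.622ms (12/7)
6. 1825.866ms @ 36/7 + 304.311ms (6/7)

note 3 onset = 12/7b = 608.622ms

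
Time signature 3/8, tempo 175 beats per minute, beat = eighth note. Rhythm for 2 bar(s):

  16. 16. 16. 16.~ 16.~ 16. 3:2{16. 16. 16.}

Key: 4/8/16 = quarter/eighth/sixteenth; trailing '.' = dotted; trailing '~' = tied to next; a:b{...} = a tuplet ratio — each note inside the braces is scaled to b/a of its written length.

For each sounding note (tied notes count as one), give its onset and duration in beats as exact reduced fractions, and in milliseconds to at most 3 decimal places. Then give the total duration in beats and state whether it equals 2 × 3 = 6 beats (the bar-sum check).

1) 0.0ms=0b +257.143ms=3/4b
2) 257.143ms=3/4b +257.143ms=3/4b
3) 514.286ms=3/2b +257.143ms=3/4b
4) 771.429ms=9/4b +771.429ms=9/4b
5) 1542.857ms=9/2b +171.429ms=1/2b
6) 1714.286ms=5b +171.429ms=1/2b
7) 1885.714ms=11/2b +171.429ms=1/2b
Σ=6b of 6 (175bpm 3/8) — PASS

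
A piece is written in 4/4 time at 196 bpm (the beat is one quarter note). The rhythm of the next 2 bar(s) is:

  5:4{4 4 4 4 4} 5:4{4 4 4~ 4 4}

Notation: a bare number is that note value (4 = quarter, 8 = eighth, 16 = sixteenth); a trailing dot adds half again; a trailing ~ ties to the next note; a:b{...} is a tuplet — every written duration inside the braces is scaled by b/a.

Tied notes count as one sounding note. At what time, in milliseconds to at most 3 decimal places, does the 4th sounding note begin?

note 4 onset = 12/5b = 734.694ms

1. 0.0ms @ 0 + 244.898ms (4/5)
2. 244.898ms @ 4/5 + 244.898ms (4/5)
3. 489.796ms @ 8/5 + 244.898ms (4/5)
4. 734.694ms @ 12/5 + 244.898ms (4/5)
5. 979.592ms @ 16/5 + 244.898ms (4/5)
6. 1224.49ms @ 4 + 244.898ms (4/5)
7. 1469.388ms @ 24/5 + 244.898ms (4/5)
8. 1714.286ms @ 28/5 + 489.796ms (8/5)
9. 2204.082ms @ 36/5 + 244.898ms (4/5)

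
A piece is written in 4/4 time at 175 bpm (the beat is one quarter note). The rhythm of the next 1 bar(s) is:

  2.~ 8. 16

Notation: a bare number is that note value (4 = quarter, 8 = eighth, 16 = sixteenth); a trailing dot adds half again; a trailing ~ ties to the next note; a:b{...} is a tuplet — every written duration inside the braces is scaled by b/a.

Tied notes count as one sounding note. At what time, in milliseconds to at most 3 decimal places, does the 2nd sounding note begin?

1. 0.0ms @ 0 + 1285.714ms (15/4)
2. 1285.714ms @ 15/4 + 85.714ms (1/4)

note 2 onset = 15/4b = 1285.714ms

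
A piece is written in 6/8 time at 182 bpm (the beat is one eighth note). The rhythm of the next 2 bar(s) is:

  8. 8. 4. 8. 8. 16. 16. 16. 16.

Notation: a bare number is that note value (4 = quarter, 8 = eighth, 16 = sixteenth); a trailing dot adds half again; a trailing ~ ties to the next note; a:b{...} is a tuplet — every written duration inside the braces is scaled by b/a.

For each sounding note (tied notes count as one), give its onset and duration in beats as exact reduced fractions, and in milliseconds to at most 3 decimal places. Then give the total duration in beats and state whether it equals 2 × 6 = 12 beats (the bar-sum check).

1) 0.0ms=0b +494.505ms=3/2b
2) 494.505ms=3/2b +494.505ms=3/2b
3) 989.011ms=3b +989.011ms=3b
4) 1978.022ms=6b +494.505ms=3/2b
5) 2472.527ms=15/2b +494.505ms=3/2b
6) 2967.033ms=9b +247.253ms=3/4b
7) 3214.286ms=39/4b +247.253ms=3/4b
8) 3461.538ms=21/2b +247.253ms=3/4b
9) 3708.791ms=45/4b +247.253ms=3/4b
Σ=12b of 12 (182bpm 6/8) — PASS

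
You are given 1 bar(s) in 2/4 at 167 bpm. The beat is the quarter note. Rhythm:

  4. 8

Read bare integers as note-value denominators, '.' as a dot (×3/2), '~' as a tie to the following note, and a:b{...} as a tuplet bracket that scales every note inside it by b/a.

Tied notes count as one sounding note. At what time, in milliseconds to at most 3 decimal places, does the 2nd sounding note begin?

1. 0.0ms @ 0 + 538.922ms (3/2)
2. 538.922ms @ 3/2 + 179.641ms (1/2)

note 2 onset = 3/2b = 538.922ms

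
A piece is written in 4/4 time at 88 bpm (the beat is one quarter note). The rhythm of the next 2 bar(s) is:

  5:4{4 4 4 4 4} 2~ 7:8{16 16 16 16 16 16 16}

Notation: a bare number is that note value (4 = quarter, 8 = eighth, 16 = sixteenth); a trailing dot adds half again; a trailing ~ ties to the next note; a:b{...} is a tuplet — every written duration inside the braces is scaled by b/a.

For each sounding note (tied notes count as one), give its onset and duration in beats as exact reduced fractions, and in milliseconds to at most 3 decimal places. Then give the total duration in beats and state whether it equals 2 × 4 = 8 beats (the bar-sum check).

1) 0.0ms=0b +545.455ms=4/5b
2) 545.455ms=4/5b +545.455ms=4/5b
3) 1090.909ms=8/5b +545.455ms=4/5b
4) 1636.364ms=12/5b +545.455ms=4/5b
5) 2181.818ms=16/5b +545.455ms=4/5b
6) 2727.273ms=4b +1558.442ms=16/7b
7) 4285.714ms=44/7b +194.805ms=2/7b
8) 4480.519ms=46/7b +194.805ms=2/7b
9) 4675.325ms=48/7b +194.805ms=2/7b
10) 4870.13ms=50/7b +194.805ms=2/7b
11) 5064.935ms=52/7b +194.805ms=2/7b
12) 5259.74ms=54/7b +194.805ms=2/7b
Σ=8b of 8 (88bpm 4/4) — PASS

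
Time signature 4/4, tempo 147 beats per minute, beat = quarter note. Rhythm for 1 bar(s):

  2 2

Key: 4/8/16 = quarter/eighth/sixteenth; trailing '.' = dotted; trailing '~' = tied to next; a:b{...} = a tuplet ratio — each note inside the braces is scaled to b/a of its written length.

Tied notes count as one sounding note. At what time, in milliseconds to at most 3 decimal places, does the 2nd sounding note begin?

note 2 onset = 2b = 816.327ms

1. 0.0ms @ 0 + 816.327ms (2)
2. 816.327ms @ 2 + 816.327ms (2)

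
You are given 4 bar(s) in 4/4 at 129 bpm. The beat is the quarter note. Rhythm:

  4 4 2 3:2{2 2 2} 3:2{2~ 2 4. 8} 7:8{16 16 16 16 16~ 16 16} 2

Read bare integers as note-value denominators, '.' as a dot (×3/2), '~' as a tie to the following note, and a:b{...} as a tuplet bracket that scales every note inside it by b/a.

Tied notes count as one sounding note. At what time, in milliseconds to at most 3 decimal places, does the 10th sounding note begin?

note 10 onset = 12b = 5581.395ms

1. 0.0ms @ 0 + 465.116ms (1)
2. 465.116ms @ 1 + 465.116ms (1)
3. 930.233ms @ 2 + 930.233ms (2)
4. 1860.465ms @ 4 + 620.155ms (4/3)
5. 2480.62ms @ 16/3 + 620.155ms (4/3)
6. 3100.775ms @ 20/3 + 620.155ms (4/3)
7. 3720.93ms @ 8 + 1240.31ms (8/3)
8. 4961.24ms @ 32/3 + 465.116ms (1)
9. 5426.357ms @ 35/3 + 155.039ms (1/3)
10. 5581.395ms @ 12 + 132.89ms (2/7)
11. 5714.286ms @ 86/7 + 132.89ms (2/7)
12. 5847.176ms @ 88/7 + 132.89ms (2/7)
13. 5980.066ms @ 90/7 + 132.89ms (2/7)
14. 6112.957ms @ 92/7 + 265.781ms (4/7)
15. 6378.738ms @ 96/7 + 132.89ms (2/7)
16. 6511.628ms @ 14 + 930.233ms (2)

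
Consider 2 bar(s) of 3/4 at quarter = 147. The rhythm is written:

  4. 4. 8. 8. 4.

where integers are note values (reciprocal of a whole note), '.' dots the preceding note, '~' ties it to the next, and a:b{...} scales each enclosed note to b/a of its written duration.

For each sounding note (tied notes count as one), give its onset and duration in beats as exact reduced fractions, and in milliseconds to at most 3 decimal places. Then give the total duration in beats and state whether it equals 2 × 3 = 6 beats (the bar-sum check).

1) 0.0ms=0b +612.245ms=3/2b
2) 612.245ms=3/2b +612.245ms=3/2b
3) 1224.49ms=3b +306.122ms=3/4b
4) 1530.612ms=15/4b +306.122ms=3/4b
5) 1836.735ms=9/2b +612.245ms=3/2b
Σ=6b of 6 (147bpm 3/4) — PASS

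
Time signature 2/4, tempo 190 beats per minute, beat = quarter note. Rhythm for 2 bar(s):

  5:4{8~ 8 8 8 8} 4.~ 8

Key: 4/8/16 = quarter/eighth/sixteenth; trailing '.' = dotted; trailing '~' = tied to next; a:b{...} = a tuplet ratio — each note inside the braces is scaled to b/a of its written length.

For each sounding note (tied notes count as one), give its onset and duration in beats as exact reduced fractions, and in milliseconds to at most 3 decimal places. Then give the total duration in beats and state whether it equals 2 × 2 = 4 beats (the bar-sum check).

1) 0.0ms=0b +252.632ms=4/5b
2) 252.632ms=4/5b +126.316ms=2/5b
3) 378.947ms=6/5b +126.316ms=2/5b
4) 505.263ms=8/5b +126.316ms=2/5b
5) 631.579ms=2b +631.579ms=2b
Σ=4b of 4 (190bpm 2/4) — PASS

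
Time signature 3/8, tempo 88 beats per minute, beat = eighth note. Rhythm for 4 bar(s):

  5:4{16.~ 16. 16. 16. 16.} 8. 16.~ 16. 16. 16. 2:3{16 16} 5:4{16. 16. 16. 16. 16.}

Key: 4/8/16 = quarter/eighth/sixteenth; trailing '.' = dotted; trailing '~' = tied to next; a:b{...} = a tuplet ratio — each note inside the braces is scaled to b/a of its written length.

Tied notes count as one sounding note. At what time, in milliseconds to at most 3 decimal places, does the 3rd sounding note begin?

note 3 onset = 9/5b = 1227.273ms

1. 0.0ms @ 0 + 818.182ms (6/5)
2. 818.182ms @ 6/5 + 409.091ms (3/5)
3. 1227.273ms @ 9/5 + 409.091ms (3/5)
4. 1636.364ms @ 12/5 + 409.091ms (3/5)
5. 2045.455ms @ 3 + 1022.727ms (3/2)
6. 3068.182ms @ 9/2 + 1022.727ms (3/2)
7. 4090.909ms @ 6 + 511.364ms (3/4)
8. 4602.273ms @ 27/4 + 511.364ms (3/4)
9. 5113.636ms @ 15/2 + 511.364ms (3/4)
10. 5625.0ms @ 33/4 + 511.364ms (3/4)
11. 6136.364ms @ 9 + 409.091ms (3/5)
12. 6545.455ms @ 48/5 + 409.091ms (3/5)
13. 6954.545ms @ 51/5 + 409.091ms (3/5)
14. 7363.636ms @ 54/5 + 409.091ms (3/5)
15. 7772.727ms @ 57/5 + 409.091ms (3/5)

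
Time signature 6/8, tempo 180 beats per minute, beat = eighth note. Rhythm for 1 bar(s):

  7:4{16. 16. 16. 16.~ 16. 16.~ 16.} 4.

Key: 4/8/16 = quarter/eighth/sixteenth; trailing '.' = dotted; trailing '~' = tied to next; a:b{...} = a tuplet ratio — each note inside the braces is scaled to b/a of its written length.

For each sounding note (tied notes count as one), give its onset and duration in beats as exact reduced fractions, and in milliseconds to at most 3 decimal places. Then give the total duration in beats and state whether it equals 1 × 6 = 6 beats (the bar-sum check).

1) 0.0ms=0b +142.857ms=3/7b
2) 142.857ms=3/7b +142.857ms=3/7b
3) 285.714ms=6/7b +142.857ms=3/7b
4) 428.571ms=9/7b +285.714ms=6/7b
5) 714.286ms=15/7b +285.714ms=6/7b
6) 1000.0ms=3b +1000.0ms=3b
Σ=6b of 6 (180bpm 6/8) — PASS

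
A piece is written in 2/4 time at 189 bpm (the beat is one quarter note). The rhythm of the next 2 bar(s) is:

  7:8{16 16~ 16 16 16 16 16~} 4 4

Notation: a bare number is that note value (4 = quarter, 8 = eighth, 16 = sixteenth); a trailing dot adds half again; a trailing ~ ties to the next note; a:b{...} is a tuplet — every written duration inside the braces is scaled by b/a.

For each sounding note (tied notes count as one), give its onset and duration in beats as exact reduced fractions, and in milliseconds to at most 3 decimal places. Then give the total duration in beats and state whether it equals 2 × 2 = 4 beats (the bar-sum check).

1) 0.0ms=0b +90.703ms=2/7b
2) 90.703ms=2/7b +181.406ms=4/7b
3) 272.109ms=6/7b +90.703ms=2/7b
4) 362.812ms=8/7b +90.703ms=2/7b
5) 453.515ms=10/7b +90.703ms=2/7b
6) 544.218ms=12/7b +408.163ms=9/7b
7) 952.381ms=3b +317.46ms=1b
Σ=4b of 4 (189bpm 2/4) — PASS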